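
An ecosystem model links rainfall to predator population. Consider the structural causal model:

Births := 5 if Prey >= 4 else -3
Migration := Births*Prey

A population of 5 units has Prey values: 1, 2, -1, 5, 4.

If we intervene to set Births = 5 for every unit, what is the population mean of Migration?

Every unit gets Births=5 under the intervention. Migration values become 5, 10, -5, 25, 20; E[Migration|do(Births=5)] = 11.

11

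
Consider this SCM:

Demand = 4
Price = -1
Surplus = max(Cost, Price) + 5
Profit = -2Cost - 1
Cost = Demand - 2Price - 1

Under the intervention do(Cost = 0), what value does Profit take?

-1

The intervention breaks the incoming arrows to Cost: Cost = Demand - 2Price - 1 no longer applies, and Cost = 0.
Profit = -2Cost - 1  [with Cost=0]  = -1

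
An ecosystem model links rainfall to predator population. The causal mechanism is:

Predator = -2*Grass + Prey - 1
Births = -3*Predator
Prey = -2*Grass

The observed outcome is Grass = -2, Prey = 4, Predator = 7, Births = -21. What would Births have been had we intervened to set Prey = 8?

-33

Under do(Prey=8), the mechanism Prey = -2*Grass is discarded; Prey is fixed at 8.
Predator = -2*Grass + Prey - 1  [with Grass=-2, Prey=8]  = 11
Births = -3*Predator  [with Predator=11]  = -33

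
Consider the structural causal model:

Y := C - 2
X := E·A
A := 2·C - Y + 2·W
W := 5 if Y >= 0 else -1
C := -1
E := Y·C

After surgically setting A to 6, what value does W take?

Under do(A=6), the mechanism A := 2·C - Y + 2·W is discarded; A is fixed at 6.
Since W is not a descendant of the intervened variable, it is unaffected.
Y = C - 2  [with C=-1]  = -3
W = 5 if Y >= 0 else -1  [with Y=-3]  = -1

-1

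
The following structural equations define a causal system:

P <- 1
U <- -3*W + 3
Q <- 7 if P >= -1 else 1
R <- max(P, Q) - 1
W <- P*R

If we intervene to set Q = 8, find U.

-18

do(Q=8) replaces the equation Q <- 7 if P >= -1 else 1 with the constant Q = 8.
R = max(P, Q) - 1  [with P=1, Q=8]  = 7
W = P*R  [with P=1, R=7]  = 7
U = -3*W + 3  [with W=7]  = -18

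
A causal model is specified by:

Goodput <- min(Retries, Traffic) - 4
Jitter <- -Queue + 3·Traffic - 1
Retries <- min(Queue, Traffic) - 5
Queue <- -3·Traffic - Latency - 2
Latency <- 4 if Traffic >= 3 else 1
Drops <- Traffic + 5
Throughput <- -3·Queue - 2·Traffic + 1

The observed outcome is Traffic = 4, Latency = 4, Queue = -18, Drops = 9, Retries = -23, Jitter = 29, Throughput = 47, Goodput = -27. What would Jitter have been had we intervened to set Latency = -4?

Under do(Latency=-4), the mechanism Latency <- 4 if Traffic >= 3 else 1 is discarded; Latency is fixed at -4.
Queue = -3·Traffic - Latency - 2  [with Traffic=4, Latency=-4]  = -10
Jitter = -Queue + 3·Traffic - 1  [with Queue=-10, Traffic=4]  = 21

21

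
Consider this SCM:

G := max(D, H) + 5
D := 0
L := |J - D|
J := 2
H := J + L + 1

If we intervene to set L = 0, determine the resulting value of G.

do(L=0) replaces the equation L := |J - D| with the constant L = 0.
H = J + L + 1  [with J=2, L=0]  = 3
G = max(D, H) + 5  [with D=0, H=3]  = 8

8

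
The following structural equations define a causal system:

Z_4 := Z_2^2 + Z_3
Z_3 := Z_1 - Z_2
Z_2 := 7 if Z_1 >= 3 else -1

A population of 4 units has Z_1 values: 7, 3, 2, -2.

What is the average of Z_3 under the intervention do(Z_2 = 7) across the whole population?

-4.5

The intervention sets Z_2=7 in all 4 units regardless of Z_1. Recomputing Z_3 per unit gives 0, -4, -5, -9; average -4.5.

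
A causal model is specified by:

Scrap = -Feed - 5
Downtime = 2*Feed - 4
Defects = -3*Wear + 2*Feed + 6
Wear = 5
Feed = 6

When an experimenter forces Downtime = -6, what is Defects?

3

do(Downtime=-6) replaces the equation Downtime = 2*Feed - 4 with the constant Downtime = -6.
Defects is not downstream of the intervention, so its value is determined by the original equations.
Defects = -3*Wear + 2*Feed + 6  [with Wear=5, Feed=6]  = 3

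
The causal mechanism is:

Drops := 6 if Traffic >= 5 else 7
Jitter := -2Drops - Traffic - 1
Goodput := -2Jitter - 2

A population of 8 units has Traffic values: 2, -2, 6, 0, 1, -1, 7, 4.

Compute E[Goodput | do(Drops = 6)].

28.25

The intervention sets Drops=6 in all 8 units regardless of Traffic. Recomputing Goodput per unit gives 28, 20, 36, 24, 26, 22, 38, 32; average 28.25.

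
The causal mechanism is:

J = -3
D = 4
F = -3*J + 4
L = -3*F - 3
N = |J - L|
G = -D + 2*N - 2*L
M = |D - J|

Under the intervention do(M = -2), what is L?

Under do(M=-2), the mechanism M = |D - J| is discarded; M is fixed at -2.
Since L is not a descendant of the intervened variable, it is unaffected.
F = -3*J + 4  [with J=-3]  = 13
L = -3*F - 3  [with F=13]  = -42

-42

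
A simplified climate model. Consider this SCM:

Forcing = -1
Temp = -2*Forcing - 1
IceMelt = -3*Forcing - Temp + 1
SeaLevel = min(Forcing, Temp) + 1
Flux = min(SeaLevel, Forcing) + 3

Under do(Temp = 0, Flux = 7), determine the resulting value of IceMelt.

4

Under do(Temp = 0, Flux = 7), each intervened variable's structural equation is replaced by its fixed value.
IceMelt = -3*Forcing - Temp + 1  [with Forcing=-1, Temp=0]  = 4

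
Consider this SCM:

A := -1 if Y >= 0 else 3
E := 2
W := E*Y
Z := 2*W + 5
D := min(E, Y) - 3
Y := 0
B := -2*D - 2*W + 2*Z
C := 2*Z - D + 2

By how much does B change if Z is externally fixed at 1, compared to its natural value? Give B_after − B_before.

The intervention breaks the incoming arrows to Z: Z := 2*W + 5 no longer applies, and Z = 1.
W = E*Y  [with E=2, Y=0]  = 0
D = min(E, Y) - 3  [with E=2, Y=0]  = -3
B = -2*D - 2*W + 2*Z  [with D=-3, W=0, Z=1]  = 8
Without intervention: W = E*Y  [with E=2, Y=0]  = 0; Z = 2*W + 5  [with W=0]  = 5; D = min(E, Y) - 3  [with E=2, Y=0]  = -3; B = -2*D - 2*W + 2*Z  [with D=-3, W=0, Z=5]  = 16.
Change = 8 − 16 = -8.

-8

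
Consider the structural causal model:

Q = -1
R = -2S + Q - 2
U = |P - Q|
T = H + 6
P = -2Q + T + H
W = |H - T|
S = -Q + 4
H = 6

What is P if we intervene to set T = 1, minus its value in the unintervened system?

Intervening sets T = 1 and removes its equation (T = H + 6).
P = -2Q + T + H  [with Q=-1, T=1, H=6]  = 9
Without intervention: T = H + 6  [with H=6]  = 12; P = -2Q + T + H  [with Q=-1, T=12, H=6]  = 20.
Change = 9 − 20 = -11.

-11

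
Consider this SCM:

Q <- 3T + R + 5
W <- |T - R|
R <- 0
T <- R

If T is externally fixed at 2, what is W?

Under do(T=2), the mechanism T <- R is discarded; T is fixed at 2.
W = |T - R|  [with T=2, R=0]  = 2

2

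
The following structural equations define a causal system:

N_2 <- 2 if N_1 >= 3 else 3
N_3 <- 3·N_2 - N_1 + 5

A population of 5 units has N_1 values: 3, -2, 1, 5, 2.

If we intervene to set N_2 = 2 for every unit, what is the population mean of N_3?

9.2

Every unit gets N_2=2 under the intervention. N_3 values become 8, 13, 10, 6, 9; E[N_3|do(N_2=2)] = 9.2.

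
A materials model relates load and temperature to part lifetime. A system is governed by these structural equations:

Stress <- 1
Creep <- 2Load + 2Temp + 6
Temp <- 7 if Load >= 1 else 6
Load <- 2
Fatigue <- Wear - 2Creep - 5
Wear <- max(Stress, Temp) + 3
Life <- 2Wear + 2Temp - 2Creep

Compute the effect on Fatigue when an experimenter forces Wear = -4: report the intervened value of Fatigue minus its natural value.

-14

The intervention breaks the incoming arrows to Wear: Wear <- max(Stress, Temp) + 3 no longer applies, and Wear = -4.
Temp = 7 if Load >= 1 else 6  [with Load=2]  = 7
Creep = 2Load + 2Temp + 6  [with Load=2, Temp=7]  = 24
Fatigue = Wear - 2Creep - 5  [with Wear=-4, Creep=24]  = -57
Without intervention: Temp = 7 if Load >= 1 else 6  [with Load=2]  = 7; Creep = 2Load + 2Temp + 6  [with Load=2, Temp=7]  = 24; Wear = max(Stress, Temp) + 3  [with Stress=1, Temp=7]  = 10; Fatigue = Wear - 2Creep - 5  [with Wear=10, Creep=24]  = -43.
Change = -57 − (-43) = -14.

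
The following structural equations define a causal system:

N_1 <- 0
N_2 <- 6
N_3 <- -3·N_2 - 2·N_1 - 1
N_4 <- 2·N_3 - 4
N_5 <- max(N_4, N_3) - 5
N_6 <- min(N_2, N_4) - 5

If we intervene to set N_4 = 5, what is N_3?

Under do(N_4=5), the mechanism N_4 <- 2·N_3 - 4 is discarded; N_4 is fixed at 5.
Since N_3 is not a descendant of the intervened variable, it is unaffected.
N_3 = -3·N_2 - 2·N_1 - 1  [with N_2=6, N_1=0]  = -19

-19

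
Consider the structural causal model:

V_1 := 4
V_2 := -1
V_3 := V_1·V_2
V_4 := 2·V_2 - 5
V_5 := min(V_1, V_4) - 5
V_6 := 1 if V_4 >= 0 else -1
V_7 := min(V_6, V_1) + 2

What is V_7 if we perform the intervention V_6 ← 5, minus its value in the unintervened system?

5

Intervening sets V_6 = 5 and removes its equation (V_6 := 1 if V_4 >= 0 else -1).
V_7 = min(V_6, V_1) + 2  [with V_6=5, V_1=4]  = 6
Without intervention: V_4 = 2·V_2 - 5  [with V_2=-1]  = -7; V_6 = 1 if V_4 >= 0 else -1  [with V_4=-7]  = -1; V_7 = min(V_6, V_1) + 2  [with V_6=-1, V_1=4]  = 1.
Change = 6 − 1 = 5.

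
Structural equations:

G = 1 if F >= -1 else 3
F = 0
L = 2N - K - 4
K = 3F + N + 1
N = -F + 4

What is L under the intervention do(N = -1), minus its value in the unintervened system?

-5

Under do(N=-1), the mechanism N = -F + 4 is discarded; N is fixed at -1.
K = 3F + N + 1  [with F=0, N=-1]  = 0
L = 2N - K - 4  [with N=-1, K=0]  = -6
Without intervention: N = -F + 4  [with F=0]  = 4; K = 3F + N + 1  [with F=0, N=4]  = 5; L = 2N - K - 4  [with N=4, K=5]  = -1.
Change = -6 − (-1) = -5.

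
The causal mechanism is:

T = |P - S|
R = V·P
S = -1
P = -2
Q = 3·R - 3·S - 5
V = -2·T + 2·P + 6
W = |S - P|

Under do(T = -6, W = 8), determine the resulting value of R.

-28

Setting T = -6, W = 8 by intervention discards those variables' equations.
V = -2·T + 2·P + 6  [with T=-6, P=-2]  = 14
R = V·P  [with V=14, P=-2]  = -28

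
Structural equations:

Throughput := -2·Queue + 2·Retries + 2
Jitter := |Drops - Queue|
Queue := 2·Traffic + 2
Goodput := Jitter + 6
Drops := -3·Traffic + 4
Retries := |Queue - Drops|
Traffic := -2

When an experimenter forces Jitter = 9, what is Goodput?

Under do(Jitter=9), the mechanism Jitter := |Drops - Queue| is discarded; Jitter is fixed at 9.
Goodput = Jitter + 6  [with Jitter=9]  = 15

15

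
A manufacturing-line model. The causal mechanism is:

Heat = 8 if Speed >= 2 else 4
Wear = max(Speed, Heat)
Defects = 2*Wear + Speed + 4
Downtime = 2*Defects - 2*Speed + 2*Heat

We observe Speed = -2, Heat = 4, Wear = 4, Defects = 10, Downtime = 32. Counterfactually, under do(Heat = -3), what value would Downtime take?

-6

do(Heat=-3) replaces the equation Heat = 8 if Speed >= 2 else 4 with the constant Heat = -3.
Wear = max(Speed, Heat)  [with Speed=-2, Heat=-3]  = -2
Defects = 2*Wear + Speed + 4  [with Wear=-2, Speed=-2]  = -2
Downtime = 2*Defects - 2*Speed + 2*Heat  [with Defects=-2, Speed=-2, Heat=-3]  = -6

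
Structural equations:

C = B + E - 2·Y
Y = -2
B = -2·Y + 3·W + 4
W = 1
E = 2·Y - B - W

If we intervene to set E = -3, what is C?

Intervening sets E = -3 and removes its equation (E = 2·Y - B - W).
B = -2·Y + 3·W + 4  [with Y=-2, W=1]  = 11
C = B + E - 2·Y  [with B=11, E=-3, Y=-2]  = 12

12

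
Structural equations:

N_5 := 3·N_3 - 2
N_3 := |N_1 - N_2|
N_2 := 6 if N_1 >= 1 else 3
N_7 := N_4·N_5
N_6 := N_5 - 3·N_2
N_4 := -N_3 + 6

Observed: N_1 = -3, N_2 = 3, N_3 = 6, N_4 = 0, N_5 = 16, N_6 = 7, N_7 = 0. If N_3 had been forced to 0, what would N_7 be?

The intervention breaks the incoming arrows to N_3: N_3 := |N_1 - N_2| no longer applies, and N_3 = 0.
N_4 = -N_3 + 6  [with N_3=0]  = 6
N_5 = 3·N_3 - 2  [with N_3=0]  = -2
N_7 = N_4·N_5  [with N_4=6, N_5=-2]  = -12

-12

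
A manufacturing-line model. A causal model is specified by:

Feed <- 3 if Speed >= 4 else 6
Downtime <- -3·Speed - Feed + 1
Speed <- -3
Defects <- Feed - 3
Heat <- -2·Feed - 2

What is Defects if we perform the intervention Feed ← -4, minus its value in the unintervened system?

Under do(Feed=-4), the mechanism Feed <- 3 if Speed >= 4 else 6 is discarded; Feed is fixed at -4.
Defects = Feed - 3  [with Feed=-4]  = -7
Without intervention: Feed = 3 if Speed >= 4 else 6  [with Speed=-3]  = 6; Defects = Feed - 3  [with Feed=6]  = 3.
Change = -7 − 3 = -10.

-10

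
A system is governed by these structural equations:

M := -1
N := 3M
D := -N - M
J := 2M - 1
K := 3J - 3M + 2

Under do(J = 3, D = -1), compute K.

The joint intervention fixes J = 3, D = -1, removing each variable's own equation.
K = 3J - 3M + 2  [with J=3, M=-1]  = 14

14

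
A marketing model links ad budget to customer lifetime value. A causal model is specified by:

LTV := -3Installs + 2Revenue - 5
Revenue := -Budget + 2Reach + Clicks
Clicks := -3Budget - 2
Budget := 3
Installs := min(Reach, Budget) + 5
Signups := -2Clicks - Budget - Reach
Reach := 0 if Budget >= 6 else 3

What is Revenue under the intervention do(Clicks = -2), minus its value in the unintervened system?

9

The intervention breaks the incoming arrows to Clicks: Clicks := -3Budget - 2 no longer applies, and Clicks = -2.
Reach = 0 if Budget >= 6 else 3  [with Budget=3]  = 3
Revenue = -Budget + 2Reach + Clicks  [with Budget=3, Reach=3, Clicks=-2]  = 1
Without intervention: Reach = 0 if Budget >= 6 else 3  [with Budget=3]  = 3; Clicks = -3Budget - 2  [with Budget=3]  = -11; Revenue = -Budget + 2Reach + Clicks  [with Budget=3, Reach=3, Clicks=-11]  = -8.
Change = 1 − (-8) = 9.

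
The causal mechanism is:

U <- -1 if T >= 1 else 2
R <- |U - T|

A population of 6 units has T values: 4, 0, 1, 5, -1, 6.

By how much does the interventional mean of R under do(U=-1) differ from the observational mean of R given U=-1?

-1.5

Every unit gets U=-1 under the intervention. R values become 5, 1, 2, 6, 0, 7; E[R|do(U=-1)] = 3.5.
Conditioning on U=-1 selects the 4 unit(s) with T ∈ {4, 1, 5, 6}. Their R values: 5, 2, 6, 7. Mean = 5.
Difference = 3.5 − 5 = -1.5.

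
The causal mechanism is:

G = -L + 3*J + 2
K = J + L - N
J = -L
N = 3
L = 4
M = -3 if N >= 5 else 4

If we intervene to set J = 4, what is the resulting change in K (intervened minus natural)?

8

The intervention breaks the incoming arrows to J: J = -L no longer applies, and J = 4.
K = J + L - N  [with J=4, L=4, N=3]  = 5
Without intervention: J = -L  [with L=4]  = -4; K = J + L - N  [with J=-4, L=4, N=3]  = -3.
Change = 5 − (-3) = 8.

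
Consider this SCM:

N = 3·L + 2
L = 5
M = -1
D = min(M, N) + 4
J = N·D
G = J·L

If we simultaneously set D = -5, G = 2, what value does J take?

Setting D = -5, G = 2 by intervention discards those variables' equations.
N = 3·L + 2  [with L=5]  = 17
J = N·D  [with N=17, D=-5]  = -85

-85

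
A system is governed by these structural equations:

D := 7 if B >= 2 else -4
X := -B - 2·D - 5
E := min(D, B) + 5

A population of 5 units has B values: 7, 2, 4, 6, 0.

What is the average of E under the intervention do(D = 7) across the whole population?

The intervention sets D=7 in all 5 units regardless of B. Recomputing E per unit gives 12, 7, 9, 11, 5; average 8.8.

8.8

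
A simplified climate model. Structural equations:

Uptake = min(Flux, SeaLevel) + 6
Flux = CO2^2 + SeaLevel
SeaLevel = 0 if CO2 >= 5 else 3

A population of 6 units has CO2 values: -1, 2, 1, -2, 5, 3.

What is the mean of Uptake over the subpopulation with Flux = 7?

9

Observing Flux=7 restricts to units where Flux's equation naturally yields 7: CO2 ∈ {2, -2}. In that subpopulation Uptake = 9, 9, mean 9.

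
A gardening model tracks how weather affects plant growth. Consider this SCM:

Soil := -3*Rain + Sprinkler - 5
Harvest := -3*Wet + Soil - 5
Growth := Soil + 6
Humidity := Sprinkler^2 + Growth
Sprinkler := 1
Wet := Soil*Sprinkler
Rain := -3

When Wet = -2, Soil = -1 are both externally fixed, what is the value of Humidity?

The joint intervention fixes Wet = -2, Soil = -1, removing each variable's own equation.
Growth = Soil + 6  [with Soil=-1]  = 5
Humidity = Sprinkler^2 + Growth  [with Sprinkler=1, Growth=5]  = 6

6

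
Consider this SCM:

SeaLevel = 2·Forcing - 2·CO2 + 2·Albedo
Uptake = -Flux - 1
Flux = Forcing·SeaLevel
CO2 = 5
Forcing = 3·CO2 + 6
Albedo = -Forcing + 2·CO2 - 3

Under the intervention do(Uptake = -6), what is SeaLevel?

do(Uptake=-6) replaces the equation Uptake = -Flux - 1 with the constant Uptake = -6.
No directed path runs from Uptake to SeaLevel, so SeaLevel keeps its natural value.
Forcing = 3·CO2 + 6  [with CO2=5]  = 21
Albedo = -Forcing + 2·CO2 - 3  [with Forcing=21, CO2=5]  = -14
SeaLevel = 2·Forcing - 2·CO2 + 2·Albedo  [with Forcing=21, CO2=5, Albedo=-14]  = 4

4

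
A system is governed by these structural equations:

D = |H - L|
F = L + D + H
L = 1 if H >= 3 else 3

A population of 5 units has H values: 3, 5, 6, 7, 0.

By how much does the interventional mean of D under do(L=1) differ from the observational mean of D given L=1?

-0.65

Every unit gets L=1 under the intervention. D values become 2, 4, 5, 6, 1; E[D|do(L=1)] = 3.6.
E[D|L=1] averages over only the 4 units with L=1 (H = 3, 5, 6, 7): D = 2, 4, 5, 6, mean 4.25.
Difference = 3.6 − 4.25 = -0.65.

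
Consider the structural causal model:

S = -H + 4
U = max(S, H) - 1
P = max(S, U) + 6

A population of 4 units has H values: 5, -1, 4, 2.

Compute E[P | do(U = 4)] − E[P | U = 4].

-0.25

Every unit gets U=4 under the intervention. P values become 10, 11, 10, 10; E[P|do(U=4)] = 10.25.
Observing U=4 restricts to units where U's equation naturally yields 4: H ∈ {5, -1}. In that subpopulation P = 10, 11, mean 10.5.
Difference = 10.25 − 10.5 = -0.25.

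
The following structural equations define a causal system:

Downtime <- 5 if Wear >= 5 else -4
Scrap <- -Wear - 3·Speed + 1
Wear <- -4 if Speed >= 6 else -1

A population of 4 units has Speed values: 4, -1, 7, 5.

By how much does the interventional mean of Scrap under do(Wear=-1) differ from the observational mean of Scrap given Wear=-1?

-3.25

The intervention sets Wear=-1 in all 4 units regardless of Speed. Recomputing Scrap per unit gives -10, 5, -19, -13; average -9.25.
E[Scrap|Wear=-1] averages over only the 3 units with Wear=-1 (Speed = 4, -1, 5): Scrap = -10, 5, -13, mean -6.
Difference = -9.25 − (-6) = -3.25.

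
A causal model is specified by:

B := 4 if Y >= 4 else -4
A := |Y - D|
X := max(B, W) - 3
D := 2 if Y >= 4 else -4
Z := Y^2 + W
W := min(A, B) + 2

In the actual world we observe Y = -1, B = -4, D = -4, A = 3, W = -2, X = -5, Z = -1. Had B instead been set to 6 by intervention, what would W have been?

do(B=6) replaces the equation B := 4 if Y >= 4 else -4 with the constant B = 6.
D = 2 if Y >= 4 else -4  [with Y=-1]  = -4
A = |Y - D|  [with Y=-1, D=-4]  = 3
W = min(A, B) + 2  [with A=3, B=6]  = 5

5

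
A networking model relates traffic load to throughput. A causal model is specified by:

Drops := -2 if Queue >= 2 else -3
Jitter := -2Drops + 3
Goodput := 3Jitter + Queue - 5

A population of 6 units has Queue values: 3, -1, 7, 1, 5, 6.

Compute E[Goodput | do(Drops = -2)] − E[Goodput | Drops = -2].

The intervention sets Drops=-2 in all 6 units regardless of Queue. Recomputing Goodput per unit gives 19, 15, 23, 17, 21, 22; average 19.5.
E[Goodput|Drops=-2] averages over only the 4 units with Drops=-2 (Queue = 3, 7, 5, 6): Goodput = 19, 23, 21, 22, mean 21.25.
Difference = 19.5 − 21.25 = -1.75.

-1.75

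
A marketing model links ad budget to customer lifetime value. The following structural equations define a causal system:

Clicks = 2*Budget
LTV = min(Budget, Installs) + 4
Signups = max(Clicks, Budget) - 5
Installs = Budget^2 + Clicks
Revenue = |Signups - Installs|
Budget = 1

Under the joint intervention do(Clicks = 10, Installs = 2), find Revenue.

Under do(Clicks = 10, Installs = 2), each intervened variable's structural equation is replaced by its fixed value.
Signups = max(Clicks, Budget) - 5  [with Clicks=10, Budget=1]  = 5
Revenue = |Signups - Installs|  [with Signups=5, Installs=2]  = 3

3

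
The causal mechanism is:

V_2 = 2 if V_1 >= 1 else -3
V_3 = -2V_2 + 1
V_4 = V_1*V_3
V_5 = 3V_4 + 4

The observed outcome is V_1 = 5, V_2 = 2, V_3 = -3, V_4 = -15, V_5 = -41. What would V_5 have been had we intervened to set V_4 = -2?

-2

Intervening sets V_4 = -2 and removes its equation (V_4 = V_1*V_3).
V_5 = 3V_4 + 4  [with V_4=-2]  = -2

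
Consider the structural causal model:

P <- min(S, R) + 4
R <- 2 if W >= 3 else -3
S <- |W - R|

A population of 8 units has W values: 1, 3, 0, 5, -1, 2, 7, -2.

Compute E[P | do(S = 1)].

2.5

do(S=1) breaks S's dependence on W. With S=1 fixed, P across the units is 1, 5, 1, 5, 1, 1, 5, 1, mean 2.5.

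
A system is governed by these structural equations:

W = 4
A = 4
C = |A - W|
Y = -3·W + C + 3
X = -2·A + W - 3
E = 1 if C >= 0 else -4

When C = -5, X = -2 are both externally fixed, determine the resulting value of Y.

-14

The joint intervention fixes C = -5, X = -2, removing each variable's own equation.
Y = -3·W + C + 3  [with W=4, C=-5]  = -14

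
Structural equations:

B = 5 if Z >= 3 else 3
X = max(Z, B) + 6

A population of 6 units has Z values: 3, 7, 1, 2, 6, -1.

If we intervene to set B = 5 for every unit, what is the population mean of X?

Every unit gets B=5 under the intervention. X values become 11, 13, 11, 11, 12, 11; E[X|do(B=5)] = 11.5.

11.5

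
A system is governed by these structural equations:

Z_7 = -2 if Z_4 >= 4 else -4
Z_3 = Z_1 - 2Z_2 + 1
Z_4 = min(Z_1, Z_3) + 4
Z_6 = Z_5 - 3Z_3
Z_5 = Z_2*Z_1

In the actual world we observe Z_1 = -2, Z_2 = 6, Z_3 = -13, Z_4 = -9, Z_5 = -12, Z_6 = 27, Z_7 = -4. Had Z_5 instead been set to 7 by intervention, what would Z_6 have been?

46

The intervention breaks the incoming arrows to Z_5: Z_5 = Z_2*Z_1 no longer applies, and Z_5 = 7.
Z_3 = Z_1 - 2Z_2 + 1  [with Z_1=-2, Z_2=6]  = -13
Z_6 = Z_5 - 3Z_3  [with Z_5=7, Z_3=-13]  = 46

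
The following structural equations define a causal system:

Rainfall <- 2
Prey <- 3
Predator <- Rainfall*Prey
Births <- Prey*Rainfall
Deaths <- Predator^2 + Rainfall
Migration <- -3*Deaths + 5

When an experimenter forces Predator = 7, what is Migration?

-148

The intervention breaks the incoming arrows to Predator: Predator <- Rainfall*Prey no longer applies, and Predator = 7.
Deaths = Predator^2 + Rainfall  [with Predator=7, Rainfall=2]  = 51
Migration = -3*Deaths + 5  [with Deaths=51]  = -148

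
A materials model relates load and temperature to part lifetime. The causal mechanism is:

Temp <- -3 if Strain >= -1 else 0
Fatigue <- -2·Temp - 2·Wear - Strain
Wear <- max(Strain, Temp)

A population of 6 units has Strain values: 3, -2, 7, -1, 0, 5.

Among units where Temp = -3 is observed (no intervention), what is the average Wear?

2.8

E[Wear|Temp=-3] averages over only the 5 units with Temp=-3 (Strain = 3, 7, -1, 0, 5): Wear = 3, 7, -1, 0, 5, mean 2.8.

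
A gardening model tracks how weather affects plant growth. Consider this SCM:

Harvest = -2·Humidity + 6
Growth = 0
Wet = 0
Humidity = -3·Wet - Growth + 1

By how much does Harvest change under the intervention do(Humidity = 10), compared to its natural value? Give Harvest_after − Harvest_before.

-18

The intervention breaks the incoming arrows to Humidity: Humidity = -3·Wet - Growth + 1 no longer applies, and Humidity = 10.
Harvest = -2·Humidity + 6  [with Humidity=10]  = -14
Without intervention: Humidity = -3·Wet - Growth + 1  [with Wet=0, Growth=0]  = 1; Harvest = -2·Humidity + 6  [with Humidity=1]  = 4.
Change = -14 − 4 = -18.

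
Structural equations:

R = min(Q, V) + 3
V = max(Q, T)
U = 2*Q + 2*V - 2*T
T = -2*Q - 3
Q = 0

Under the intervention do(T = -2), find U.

Under do(T=-2), the mechanism T = -2*Q - 3 is discarded; T is fixed at -2.
V = max(Q, T)  [with Q=0, T=-2]  = 0
U = 2*Q + 2*V - 2*T  [with Q=0, V=0, T=-2]  = 4

4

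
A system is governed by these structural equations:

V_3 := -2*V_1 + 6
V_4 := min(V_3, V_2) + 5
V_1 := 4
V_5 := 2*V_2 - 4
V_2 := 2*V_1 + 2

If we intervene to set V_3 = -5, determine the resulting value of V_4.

The intervention breaks the incoming arrows to V_3: V_3 := -2*V_1 + 6 no longer applies, and V_3 = -5.
V_2 = 2*V_1 + 2  [with V_1=4]  = 10
V_4 = min(V_3, V_2) + 5  [with V_3=-5, V_2=10]  = 0

0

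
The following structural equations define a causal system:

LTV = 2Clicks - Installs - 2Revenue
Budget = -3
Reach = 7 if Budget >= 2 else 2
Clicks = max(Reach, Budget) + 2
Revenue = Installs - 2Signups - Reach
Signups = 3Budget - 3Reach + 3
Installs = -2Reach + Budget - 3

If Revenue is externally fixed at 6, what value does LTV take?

6

Intervening sets Revenue = 6 and removes its equation (Revenue = Installs - 2Signups - Reach).
Reach = 7 if Budget >= 2 else 2  [with Budget=-3]  = 2
Clicks = max(Reach, Budget) + 2  [with Reach=2, Budget=-3]  = 4
Installs = -2Reach + Budget - 3  [with Reach=2, Budget=-3]  = -10
LTV = 2Clicks - Installs - 2Revenue  [with Clicks=4, Installs=-10, Revenue=6]  = 6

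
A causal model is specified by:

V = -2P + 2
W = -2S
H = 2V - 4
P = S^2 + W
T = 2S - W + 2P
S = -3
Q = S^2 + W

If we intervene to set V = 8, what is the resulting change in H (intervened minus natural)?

Under do(V=8), the mechanism V = -2P + 2 is discarded; V is fixed at 8.
H = 2V - 4  [with V=8]  = 12
Without intervention: W = -2S  [with S=-3]  = 6; P = S^2 + W  [with S=-3, W=6]  = 15; V = -2P + 2  [with P=15]  = -28; H = 2V - 4  [with V=-28]  = -60.
Change = 12 − (-60) = 72.

72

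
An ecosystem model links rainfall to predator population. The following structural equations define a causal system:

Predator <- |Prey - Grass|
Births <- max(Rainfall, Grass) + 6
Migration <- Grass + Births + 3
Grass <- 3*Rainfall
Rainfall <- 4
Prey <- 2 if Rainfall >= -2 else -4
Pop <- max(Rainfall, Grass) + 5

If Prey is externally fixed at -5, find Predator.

The intervention breaks the incoming arrows to Prey: Prey <- 2 if Rainfall >= -2 else -4 no longer applies, and Prey = -5.
Grass = 3*Rainfall  [with Rainfall=4]  = 12
Predator = |Prey - Grass|  [with Prey=-5, Grass=12]  = 17

17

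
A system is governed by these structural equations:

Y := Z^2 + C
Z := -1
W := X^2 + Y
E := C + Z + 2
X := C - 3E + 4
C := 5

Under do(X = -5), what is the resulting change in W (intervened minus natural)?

The intervention breaks the incoming arrows to X: X := C - 3E + 4 no longer applies, and X = -5.
Y = Z^2 + C  [with Z=-1, C=5]  = 6
W = X^2 + Y  [with X=-5, Y=6]  = 31
Without intervention: E = C + Z + 2  [with C=5, Z=-1]  = 6; Y = Z^2 + C  [with Z=-1, C=5]  = 6; X = C - 3E + 4  [with C=5, E=6]  = -9; W = X^2 + Y  [with X=-9, Y=6]  = 87.
Change = 31 − 87 = -56.

-56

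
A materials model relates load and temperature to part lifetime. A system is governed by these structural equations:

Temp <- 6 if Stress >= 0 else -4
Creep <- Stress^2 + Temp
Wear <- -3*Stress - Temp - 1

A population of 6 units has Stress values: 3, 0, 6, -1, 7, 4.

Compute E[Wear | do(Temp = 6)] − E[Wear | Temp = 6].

2.5

do(Temp=6) breaks Temp's dependence on Stress. With Temp=6 fixed, Wear across the units is -16, -7, -25, -4, -28, -19, mean -16.5.
Conditioning on Temp=6 selects the 5 unit(s) with Stress ∈ {3, 0, 6, 7, 4}. Their Wear values: -16, -7, -25, -28, -19. Mean = -19.
Difference = -16.5 − (-19) = 2.5.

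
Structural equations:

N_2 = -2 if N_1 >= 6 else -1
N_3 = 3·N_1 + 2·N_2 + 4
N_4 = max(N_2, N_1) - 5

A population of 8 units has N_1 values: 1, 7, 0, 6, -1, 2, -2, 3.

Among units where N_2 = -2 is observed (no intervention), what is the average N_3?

19.5

E[N_3|N_2=-2] averages over only the 2 units with N_2=-2 (N_1 = 7, 6): N_3 = 21, 18, mean 19.5.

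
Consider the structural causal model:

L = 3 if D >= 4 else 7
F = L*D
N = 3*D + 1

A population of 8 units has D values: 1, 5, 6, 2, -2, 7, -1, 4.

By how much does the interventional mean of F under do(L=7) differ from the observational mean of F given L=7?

The intervention sets L=7 in all 8 units regardless of D. Recomputing F per unit gives 7, 35, 42, 14, -14, 49, -7, 28; average 19.25.
Conditioning on L=7 selects the 4 unit(s) with D ∈ {1, 2, -2, -1}. Their F values: 7, 14, -14, -7. Mean = 0.
Difference = 19.25 − 0 = 19.25.

19.25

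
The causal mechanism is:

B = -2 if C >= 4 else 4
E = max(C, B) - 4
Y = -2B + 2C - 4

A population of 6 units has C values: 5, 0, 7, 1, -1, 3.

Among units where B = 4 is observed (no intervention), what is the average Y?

Conditioning on B=4 selects the 4 unit(s) with C ∈ {0, 1, -1, 3}. Their Y values: -12, -10, -14, -6. Mean = -10.5.

-10.5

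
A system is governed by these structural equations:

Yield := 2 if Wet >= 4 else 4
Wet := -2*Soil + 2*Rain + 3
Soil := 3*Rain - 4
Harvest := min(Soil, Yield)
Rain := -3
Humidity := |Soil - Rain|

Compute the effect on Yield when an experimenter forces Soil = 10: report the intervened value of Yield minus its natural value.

do(Soil=10) replaces the equation Soil := 3*Rain - 4 with the constant Soil = 10.
Wet = -2*Soil + 2*Rain + 3  [with Soil=10, Rain=-3]  = -23
Yield = 2 if Wet >= 4 else 4  [with Wet=-23]  = 4
Without intervention: Soil = 3*Rain - 4  [with Rain=-3]  = -13; Wet = -2*Soil + 2*Rain + 3  [with Soil=-13, Rain=-3]  = 23; Yield = 2 if Wet >= 4 else 4  [with Wet=23]  = 2.
Change = 4 − 2 = 2.

2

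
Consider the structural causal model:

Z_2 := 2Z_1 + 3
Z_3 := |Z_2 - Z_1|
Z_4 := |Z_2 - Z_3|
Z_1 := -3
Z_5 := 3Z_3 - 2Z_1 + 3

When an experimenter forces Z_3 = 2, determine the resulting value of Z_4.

5

The intervention breaks the incoming arrows to Z_3: Z_3 := |Z_2 - Z_1| no longer applies, and Z_3 = 2.
Z_2 = 2Z_1 + 3  [with Z_1=-3]  = -3
Z_4 = |Z_2 - Z_3|  [with Z_2=-3, Z_3=2]  = 5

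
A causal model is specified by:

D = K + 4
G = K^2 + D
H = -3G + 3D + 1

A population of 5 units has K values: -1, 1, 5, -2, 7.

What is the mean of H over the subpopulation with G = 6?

-6.5

Conditioning on G=6 selects the 2 unit(s) with K ∈ {1, -2}. Their H values: -2, -11. Mean = -6.5.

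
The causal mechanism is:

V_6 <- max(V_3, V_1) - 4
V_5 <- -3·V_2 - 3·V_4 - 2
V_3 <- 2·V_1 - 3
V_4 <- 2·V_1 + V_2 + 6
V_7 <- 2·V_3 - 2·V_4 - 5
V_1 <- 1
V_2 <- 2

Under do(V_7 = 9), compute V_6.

-3

Intervening sets V_7 = 9 and removes its equation (V_7 <- 2·V_3 - 2·V_4 - 5).
Since V_6 is not a descendant of the intervened variable, it is unaffected.
V_3 = 2·V_1 - 3  [with V_1=1]  = -1
V_6 = max(V_3, V_1) - 4  [with V_3=-1, V_1=1]  = -3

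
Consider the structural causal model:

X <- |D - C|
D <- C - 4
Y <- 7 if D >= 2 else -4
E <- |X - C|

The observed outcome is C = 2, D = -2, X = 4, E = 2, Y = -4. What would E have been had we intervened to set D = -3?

3

Under do(D=-3), the mechanism D <- C - 4 is discarded; D is fixed at -3.
X = |D - C|  [with D=-3, C=2]  = 5
E = |X - C|  [with X=5, C=2]  = 3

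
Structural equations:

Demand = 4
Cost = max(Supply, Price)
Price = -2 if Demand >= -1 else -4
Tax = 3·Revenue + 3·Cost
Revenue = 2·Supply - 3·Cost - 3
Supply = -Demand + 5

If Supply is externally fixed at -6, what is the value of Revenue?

do(Supply=-6) replaces the equation Supply = -Demand + 5 with the constant Supply = -6.
Price = -2 if Demand >= -1 else -4  [with Demand=4]  = -2
Cost = max(Supply, Price)  [with Supply=-6, Price=-2]  = -2
Revenue = 2·Supply - 3·Cost - 3  [with Supply=-6, Cost=-2]  = -9

-9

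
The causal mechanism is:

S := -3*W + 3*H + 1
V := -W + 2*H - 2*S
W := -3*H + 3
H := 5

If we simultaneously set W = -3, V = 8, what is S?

The joint intervention fixes W = -3, V = 8, removing each variable's own equation.
S = -3*W + 3*H + 1  [with W=-3, H=5]  = 25

25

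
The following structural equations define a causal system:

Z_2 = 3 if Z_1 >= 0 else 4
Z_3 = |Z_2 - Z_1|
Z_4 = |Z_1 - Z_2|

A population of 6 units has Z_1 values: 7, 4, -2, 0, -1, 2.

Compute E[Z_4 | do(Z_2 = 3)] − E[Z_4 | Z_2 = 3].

Under do(Z_2=3), Z_2's equation is replaced by Z_2=3 for every unit. Per-unit Z_4: 4, 1, 5, 3, 4, 1. Mean = 3.
Observing Z_2=3 restricts to units where Z_2's equation naturally yields 3: Z_1 ∈ {7, 4, 0, 2}. In that subpopulation Z_4 = 4, 1, 3, 1, mean 2.25.
Difference = 3 − 2.25 = 0.75.

0.75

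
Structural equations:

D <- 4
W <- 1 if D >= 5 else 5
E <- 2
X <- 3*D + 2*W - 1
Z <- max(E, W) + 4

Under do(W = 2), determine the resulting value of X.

15

do(W=2) replaces the equation W <- 1 if D >= 5 else 5 with the constant W = 2.
X = 3*D + 2*W - 1  [with D=4, W=2]  = 15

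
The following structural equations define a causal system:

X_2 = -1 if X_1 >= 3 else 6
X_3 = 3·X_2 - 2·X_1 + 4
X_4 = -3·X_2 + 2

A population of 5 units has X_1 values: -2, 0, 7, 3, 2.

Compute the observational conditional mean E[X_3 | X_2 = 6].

22

E[X_3|X_2=6] averages over only the 3 units with X_2=6 (X_1 = -2, 0, 2): X_3 = 26, 22, 18, mean 22.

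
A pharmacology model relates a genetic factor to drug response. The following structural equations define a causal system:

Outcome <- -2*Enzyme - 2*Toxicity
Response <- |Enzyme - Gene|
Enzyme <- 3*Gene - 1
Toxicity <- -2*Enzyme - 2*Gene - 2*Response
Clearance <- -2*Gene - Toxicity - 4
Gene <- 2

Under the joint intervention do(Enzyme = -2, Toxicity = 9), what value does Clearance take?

-17

Setting Enzyme = -2, Toxicity = 9 by intervention discards those variables' equations.
Clearance = -2*Gene - Toxicity - 4  [with Gene=2, Toxicity=9]  = -17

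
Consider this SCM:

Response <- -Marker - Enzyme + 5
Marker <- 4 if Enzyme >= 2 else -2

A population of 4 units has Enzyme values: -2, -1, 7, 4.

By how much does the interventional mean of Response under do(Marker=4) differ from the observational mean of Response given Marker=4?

3.5

Every unit gets Marker=4 under the intervention. Response values become 3, 2, -6, -3; E[Response|do(Marker=4)] = -1.
Conditioning on Marker=4 selects the 2 unit(s) with Enzyme ∈ {7, 4}. Their Response values: -6, -3. Mean = -4.5.
Difference = -1 − (-4.5) = 3.5.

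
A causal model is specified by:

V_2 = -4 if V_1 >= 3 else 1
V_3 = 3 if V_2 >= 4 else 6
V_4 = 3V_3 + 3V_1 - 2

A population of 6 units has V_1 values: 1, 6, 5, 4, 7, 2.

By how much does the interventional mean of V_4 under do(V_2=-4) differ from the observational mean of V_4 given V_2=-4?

-4

do(V_2=-4) breaks V_2's dependence on V_1. With V_2=-4 fixed, V_4 across the units is 19, 34, 31, 28, 37, 22, mean 28.5.
Observing V_2=-4 restricts to units where V_2's equation naturally yields -4: V_1 ∈ {6, 5, 4, 7}. In that subpopulation V_4 = 34, 31, 28, 37, mean 32.5.
Difference = 28.5 − 32.5 = -4.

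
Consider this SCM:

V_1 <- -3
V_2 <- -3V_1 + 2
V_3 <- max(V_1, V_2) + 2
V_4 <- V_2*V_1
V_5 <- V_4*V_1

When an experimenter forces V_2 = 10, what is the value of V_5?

do(V_2=10) replaces the equation V_2 <- -3V_1 + 2 with the constant V_2 = 10.
V_4 = V_2*V_1  [with V_2=10, V_1=-3]  = -30
V_5 = V_4*V_1  [with V_4=-30, V_1=-3]  = 90

90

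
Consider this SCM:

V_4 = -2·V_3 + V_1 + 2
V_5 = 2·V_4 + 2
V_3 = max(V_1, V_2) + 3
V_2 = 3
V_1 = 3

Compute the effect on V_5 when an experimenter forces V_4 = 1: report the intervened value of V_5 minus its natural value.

Intervening sets V_4 = 1 and removes its equation (V_4 = -2·V_3 + V_1 + 2).
V_5 = 2·V_4 + 2  [with V_4=1]  = 4
Without intervention: V_3 = max(V_1, V_2) + 3  [with V_1=3, V_2=3]  = 6; V_4 = -2·V_3 + V_1 + 2  [with V_3=6, V_1=3]  = -7; V_5 = 2·V_4 + 2  [with V_4=-7]  = -12.
Change = 4 − (-12) = 16.

16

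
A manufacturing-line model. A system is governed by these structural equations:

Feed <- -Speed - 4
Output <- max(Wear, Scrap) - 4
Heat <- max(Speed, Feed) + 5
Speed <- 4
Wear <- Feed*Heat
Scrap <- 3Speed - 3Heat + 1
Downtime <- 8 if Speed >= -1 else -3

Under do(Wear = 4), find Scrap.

-14

Intervening sets Wear = 4 and removes its equation (Wear <- Feed*Heat).
No directed path runs from Wear to Scrap, so Scrap keeps its natural value.
Feed = -Speed - 4  [with Speed=4]  = -8
Heat = max(Speed, Feed) + 5  [with Speed=4, Feed=-8]  = 9
Scrap = 3Speed - 3Heat + 1  [with Speed=4, Heat=9]  = -14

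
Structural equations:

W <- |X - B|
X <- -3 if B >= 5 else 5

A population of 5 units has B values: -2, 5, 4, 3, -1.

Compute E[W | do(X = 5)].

3.2

Under do(X=5), X's equation is replaced by X=5 for every unit. Per-unit W: 7, 0, 1, 2, 6. Mean = 3.2.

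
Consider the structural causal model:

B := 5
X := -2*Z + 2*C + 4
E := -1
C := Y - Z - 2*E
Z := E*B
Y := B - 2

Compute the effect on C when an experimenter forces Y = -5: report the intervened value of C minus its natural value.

-8

Intervening sets Y = -5 and removes its equation (Y := B - 2).
Z = E*B  [with E=-1, B=5]  = -5
C = Y - Z - 2*E  [with Y=-5, Z=-5, E=-1]  = 2
Without intervention: Z = E*B  [with E=-1, B=5]  = -5; Y = B - 2  [with B=5]  = 3; C = Y - Z - 2*E  [with Y=3, Z=-5, E=-1]  = 10.
Change = 2 − 10 = -8.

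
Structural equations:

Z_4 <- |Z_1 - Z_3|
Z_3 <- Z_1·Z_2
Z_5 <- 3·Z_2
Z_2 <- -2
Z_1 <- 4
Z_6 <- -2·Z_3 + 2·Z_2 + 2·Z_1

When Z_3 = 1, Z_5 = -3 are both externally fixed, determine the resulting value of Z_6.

Setting Z_3 = 1, Z_5 = -3 by intervention discards those variables' equations.
Z_6 = -2·Z_3 + 2·Z_2 + 2·Z_1  [with Z_3=1, Z_2=-2, Z_1=4]  = 2

2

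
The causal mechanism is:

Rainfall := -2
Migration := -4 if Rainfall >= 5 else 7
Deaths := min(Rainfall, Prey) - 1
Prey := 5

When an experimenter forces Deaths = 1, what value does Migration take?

The intervention breaks the incoming arrows to Deaths: Deaths := min(Rainfall, Prey) - 1 no longer applies, and Deaths = 1.
Migration is not downstream of the intervention, so its value is determined by the original equations.
Migration = -4 if Rainfall >= 5 else 7  [with Rainfall=-2]  = 7

7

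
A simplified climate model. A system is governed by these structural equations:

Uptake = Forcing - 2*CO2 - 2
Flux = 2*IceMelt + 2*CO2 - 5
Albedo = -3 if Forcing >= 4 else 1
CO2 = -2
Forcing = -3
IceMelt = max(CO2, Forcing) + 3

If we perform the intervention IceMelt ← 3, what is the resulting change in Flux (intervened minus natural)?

do(IceMelt=3) replaces the equation IceMelt = max(CO2, Forcing) + 3 with the constant IceMelt = 3.
Flux = 2*IceMelt + 2*CO2 - 5  [with IceMelt=3, CO2=-2]  = -3
Without intervention: IceMelt = max(CO2, Forcing) + 3  [with CO2=-2, Forcing=-3]  = 1; Flux = 2*IceMelt + 2*CO2 - 5  [with IceMelt=1, CO2=-2]  = -7.
Change = -3 − (-7) = 4.

4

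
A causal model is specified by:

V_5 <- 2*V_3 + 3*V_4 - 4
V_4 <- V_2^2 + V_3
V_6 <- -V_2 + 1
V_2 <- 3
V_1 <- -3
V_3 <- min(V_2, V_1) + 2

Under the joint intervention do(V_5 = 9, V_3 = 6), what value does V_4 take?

Under do(V_5 = 9, V_3 = 6), each intervened variable's structural equation is replaced by its fixed value.
V_4 = V_2^2 + V_3  [with V_2=3, V_3=6]  = 15

15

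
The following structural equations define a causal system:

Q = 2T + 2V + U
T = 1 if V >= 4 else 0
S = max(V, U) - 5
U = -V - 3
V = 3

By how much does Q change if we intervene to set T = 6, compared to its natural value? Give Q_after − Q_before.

The intervention breaks the incoming arrows to T: T = 1 if V >= 4 else 0 no longer applies, and T = 6.
U = -V - 3  [with V=3]  = -6
Q = 2T + 2V + U  [with T=6, V=3, U=-6]  = 12
Without intervention: U = -V - 3  [with V=3]  = -6; T = 1 if V >= 4 else 0  [with V=3]  = 0; Q = 2T + 2V + U  [with T=0, V=3, U=-6]  = 0.
Change = 12 − 0 = 12.

12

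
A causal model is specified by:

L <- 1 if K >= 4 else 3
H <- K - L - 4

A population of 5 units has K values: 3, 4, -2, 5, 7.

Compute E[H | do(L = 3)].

-3.6

do(L=3) breaks L's dependence on K. With L=3 fixed, H across the units is -4, -3, -9, -2, 0, mean -3.6.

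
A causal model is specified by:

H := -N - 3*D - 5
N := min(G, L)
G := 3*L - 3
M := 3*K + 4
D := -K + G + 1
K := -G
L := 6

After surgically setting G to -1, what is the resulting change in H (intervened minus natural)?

103

Under do(G=-1), the mechanism G := 3*L - 3 is discarded; G is fixed at -1.
K = -G  [with G=-1]  = 1
D = -K + G + 1  [with K=1, G=-1]  = -1
N = min(G, L)  [with G=-1, L=6]  = -1
H = -N - 3*D - 5  [with N=-1, D=-1]  = -1
Without intervention: G = 3*L - 3  [with L=6]  = 15; K = -G  [with G=15]  = -15; D = -K + G + 1  [with K=-15, G=15]  = 31; N = min(G, L)  [with G=15, L=6]  = 6; H = -N - 3*D - 5  [with N=6, D=31]  = -104.
Change = -1 − (-104) = 103.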